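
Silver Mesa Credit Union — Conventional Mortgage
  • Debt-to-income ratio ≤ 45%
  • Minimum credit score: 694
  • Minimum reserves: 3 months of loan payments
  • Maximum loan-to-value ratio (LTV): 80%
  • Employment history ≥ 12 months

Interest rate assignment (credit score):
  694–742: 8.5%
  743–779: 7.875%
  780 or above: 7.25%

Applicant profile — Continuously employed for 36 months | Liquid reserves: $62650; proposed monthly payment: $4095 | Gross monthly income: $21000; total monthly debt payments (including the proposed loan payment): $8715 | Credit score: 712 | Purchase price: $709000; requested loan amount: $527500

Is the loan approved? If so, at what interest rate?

Credit score 712 ≥ 694 (meets minimum)
Employment 36 ≥ 12 months
DTI = 8,715/21,000 = 41.5% ≤ 45%
LTV = 527,500/709,000 = 74.4% ≤ 80%
Reserves = 62,650/4,095 = 15.3 months ≥ 3
All requirements met. Score 712 falls in the 694–742 tier → 8.5%.

Approved at 8.5%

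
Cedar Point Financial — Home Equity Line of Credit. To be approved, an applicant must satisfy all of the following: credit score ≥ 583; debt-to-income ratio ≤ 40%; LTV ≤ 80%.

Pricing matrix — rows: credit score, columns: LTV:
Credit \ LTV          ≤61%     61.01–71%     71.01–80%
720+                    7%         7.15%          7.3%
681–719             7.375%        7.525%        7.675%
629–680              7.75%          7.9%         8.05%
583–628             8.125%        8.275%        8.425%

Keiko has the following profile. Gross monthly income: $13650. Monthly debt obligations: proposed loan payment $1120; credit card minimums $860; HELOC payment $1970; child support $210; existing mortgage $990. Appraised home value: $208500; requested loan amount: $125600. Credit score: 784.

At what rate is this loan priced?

Credit score 784 ≥ 583; Total monthly debts = (1,120 + 860 + 1,970 + 210 + 990) = 5,150. DTI: 5,150 ÷ 13,650 = 37.7%, within the 40% cap
LTV: 125,600 ÷ 208,500 = 60.2%, within 80% cap
Score 784 is in the 720+ band; LTV 60.2% is in the ≤61% band → 7%.

7%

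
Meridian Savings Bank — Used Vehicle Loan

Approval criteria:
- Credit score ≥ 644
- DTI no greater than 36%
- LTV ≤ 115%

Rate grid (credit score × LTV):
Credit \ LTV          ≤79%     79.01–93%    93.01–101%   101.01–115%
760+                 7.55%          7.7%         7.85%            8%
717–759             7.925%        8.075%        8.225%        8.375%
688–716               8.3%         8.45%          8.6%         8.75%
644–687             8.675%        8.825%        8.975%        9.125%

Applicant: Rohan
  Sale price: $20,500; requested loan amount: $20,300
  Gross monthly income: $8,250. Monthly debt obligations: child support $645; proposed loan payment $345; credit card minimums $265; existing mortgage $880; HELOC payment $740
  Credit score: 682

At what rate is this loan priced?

8.975%

Credit score 682 ≥ 644; Total monthly debts = (645 + 345 + 265 + 880 + 740) = 2,875. Debt-to-income = 2,875/8,250 = 34.8% — meets 36% limit
Loan-to-value = 20,300/20,500 = 99% — pass (115% max)
Score 682 is in the 644–687 band; LTV 99% is in the 93.01–101% band → 8.975%.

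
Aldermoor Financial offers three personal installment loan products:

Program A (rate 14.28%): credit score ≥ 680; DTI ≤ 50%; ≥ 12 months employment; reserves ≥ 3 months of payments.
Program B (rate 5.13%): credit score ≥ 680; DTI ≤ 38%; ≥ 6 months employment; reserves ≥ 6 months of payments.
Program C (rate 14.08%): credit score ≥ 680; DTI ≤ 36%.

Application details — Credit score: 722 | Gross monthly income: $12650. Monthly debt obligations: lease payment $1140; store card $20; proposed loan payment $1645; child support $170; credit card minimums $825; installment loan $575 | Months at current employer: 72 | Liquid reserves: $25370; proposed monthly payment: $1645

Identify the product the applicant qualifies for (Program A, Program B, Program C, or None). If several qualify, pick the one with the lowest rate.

Total debts = (1,140 + 20 + 1,645 + 170 + 825 + 575) = 4,375; DTI = 4,375/12,650 = 34.6%.
Reserves = 25,370/1,645 = 15.4 months.
Program A: score 722 ≥ 680; DTI 34.6% ≤ 50%; employment 72 ≥ 12 mo; reserves 15.4 ≥ 3 mo → qualifies.
Program B: score 722 ≥ 680; DTI 34.6% ≤ 38%; employment 72 ≥ 6 mo; reserves 15.4 ≥ 6 mo → qualifies.
Program C: score 722 ≥ 680; DTI 34.6% ≤ 36% → qualifies.
Qualifying: Program A, Program B, Program C. Lowest rate is 5.13% → Program B.

Program B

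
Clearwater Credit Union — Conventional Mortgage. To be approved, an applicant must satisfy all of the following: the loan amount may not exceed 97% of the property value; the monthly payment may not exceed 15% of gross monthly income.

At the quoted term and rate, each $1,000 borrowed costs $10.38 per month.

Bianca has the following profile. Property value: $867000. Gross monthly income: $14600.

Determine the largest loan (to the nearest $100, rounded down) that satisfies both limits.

$210,900

Payment cap: 15% × $14,600 = $2,190/month.
At $10.38 per $1,000, that supports 2,190/10.38 × 1,000 ≈ $210,982 → $210,900.
LTV cap: 97% × $867,000 = $840,990 → $840,900.
Binding constraint: payment-to-income.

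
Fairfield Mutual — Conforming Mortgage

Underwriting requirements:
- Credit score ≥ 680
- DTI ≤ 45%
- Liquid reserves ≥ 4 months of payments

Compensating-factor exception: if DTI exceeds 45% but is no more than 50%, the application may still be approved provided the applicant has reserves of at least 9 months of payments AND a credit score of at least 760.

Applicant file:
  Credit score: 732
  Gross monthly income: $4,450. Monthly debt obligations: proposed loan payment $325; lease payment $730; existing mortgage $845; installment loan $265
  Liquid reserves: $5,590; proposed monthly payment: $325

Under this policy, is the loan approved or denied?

Denied

Credit score 732 ≥ 680 (meets base)
Total debts = (325 + 730 + 845 + 265) = 2,165. DTI: 2,165 ÷ 4,450 = 48.7%, over the 45% base limit.
Liquid reserves cover 5,590/325 = 17.2 months — ≥ 4 required
DTI 48.7% is within the 45%–50% exception band; checking compensating factors.
Reserves 17.2 ≥ 9 months; credit score 732 < 760.
Compensating-factor requirement not fully met.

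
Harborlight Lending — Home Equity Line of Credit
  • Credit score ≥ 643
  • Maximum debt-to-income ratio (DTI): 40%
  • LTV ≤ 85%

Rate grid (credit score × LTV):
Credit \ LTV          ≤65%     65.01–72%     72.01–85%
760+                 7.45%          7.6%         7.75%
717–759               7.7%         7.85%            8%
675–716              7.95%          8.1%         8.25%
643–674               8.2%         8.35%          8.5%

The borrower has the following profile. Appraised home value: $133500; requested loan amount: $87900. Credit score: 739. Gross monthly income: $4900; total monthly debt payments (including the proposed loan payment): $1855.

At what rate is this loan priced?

7.85%

Credit score 739 ≥ 643; DTI: 1,855 ÷ 4,900 = 37.9%, within the 40% cap
LTV = 87,900/133,500 = 65.8% ≤ 85%
Score 739 is in the 717–759 band; LTV 65.8% is in the 65.01–72% band → 7.85%.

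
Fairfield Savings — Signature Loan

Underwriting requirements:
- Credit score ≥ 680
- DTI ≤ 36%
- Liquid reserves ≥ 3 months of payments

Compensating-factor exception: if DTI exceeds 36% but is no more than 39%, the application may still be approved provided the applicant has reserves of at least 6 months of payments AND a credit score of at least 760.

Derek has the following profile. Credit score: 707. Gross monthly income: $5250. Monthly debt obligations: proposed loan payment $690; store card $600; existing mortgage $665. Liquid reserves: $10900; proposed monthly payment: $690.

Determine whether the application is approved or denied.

Credit score 707 ≥ 680 (meets base)
Total debts = (690 + 600 + 665) = 1,955. DTI: 1,955 ÷ 5,250 = 37.2%, over the 36% base limit.
Reserves = 10,900/690 = 15.8 months ≥ 3
DTI 37.2% is within the 36%–39% exception band; checking compensating factors.
Override check — reserves: 15.8 mo (ok); score: 707 (below 760).
Compensating-factor requirement not fully met.

Denied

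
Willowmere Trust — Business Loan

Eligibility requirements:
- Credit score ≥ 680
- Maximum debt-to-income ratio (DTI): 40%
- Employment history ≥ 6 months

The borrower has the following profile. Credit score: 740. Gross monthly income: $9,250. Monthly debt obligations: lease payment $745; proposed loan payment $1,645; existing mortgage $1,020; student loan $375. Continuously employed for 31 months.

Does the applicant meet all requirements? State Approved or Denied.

Credit score 740 ≥ 680 (meets)
Total monthly debts = (745 + 1,645 + 1,020 + 375) = 3,785. DTI: 3,785 ÷ 9,250 = 40.9%, exceeds the 40% cap
Employment 31 ≥ 6 months
Fails on DTI.

Denied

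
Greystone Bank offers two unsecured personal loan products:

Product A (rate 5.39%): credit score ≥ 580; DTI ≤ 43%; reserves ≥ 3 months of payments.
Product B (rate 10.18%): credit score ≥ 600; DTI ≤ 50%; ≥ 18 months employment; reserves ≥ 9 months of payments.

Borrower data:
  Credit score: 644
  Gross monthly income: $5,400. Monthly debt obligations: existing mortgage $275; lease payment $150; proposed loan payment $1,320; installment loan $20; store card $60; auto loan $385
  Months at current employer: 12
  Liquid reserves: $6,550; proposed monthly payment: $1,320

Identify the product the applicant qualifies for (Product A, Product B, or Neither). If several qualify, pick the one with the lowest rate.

Total debts = (275 + 150 + 1,320 + 20 + 60 + 385) = 2,210; DTI = 2,210/5,400 = 40.9%.
Reserves = 6,550/1,320 = 5.0 months.
Product A: score 644 ≥ 580; DTI 40.9% ≤ 43%; reserves 5.0 ≥ 3 mo → qualifies.
Product B: score 644 ≥ 600; DTI 40.9% ≤ 50%; employment 12 < 18 mo; reserves 5.0 < 9 mo → does not qualify.

Product A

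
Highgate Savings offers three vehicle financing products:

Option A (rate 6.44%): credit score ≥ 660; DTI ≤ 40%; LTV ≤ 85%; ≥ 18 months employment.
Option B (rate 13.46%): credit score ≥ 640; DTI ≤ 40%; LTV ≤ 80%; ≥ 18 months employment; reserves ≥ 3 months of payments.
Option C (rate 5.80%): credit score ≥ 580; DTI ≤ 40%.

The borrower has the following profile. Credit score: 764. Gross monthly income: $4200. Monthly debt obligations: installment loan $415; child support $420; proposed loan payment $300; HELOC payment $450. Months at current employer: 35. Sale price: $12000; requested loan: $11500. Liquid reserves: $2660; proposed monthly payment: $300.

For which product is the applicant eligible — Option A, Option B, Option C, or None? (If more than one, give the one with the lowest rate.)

Total debts = (415 + 420 + 300 + 450) = 1,585; DTI = 1,585/4,200 = 37.7%.
LTV = 11,500/12,000 = 95.8%.
Reserves = 2,660/300 = 8.9 months.
Option A: score 764 ≥ 660; DTI 37.7% ≤ 40%; LTV 95.8% > 85%; employment 35 ≥ 18 mo → does not qualify.
Option B: score 764 ≥ 640; DTI 37.7% ≤ 40%; LTV 95.8% > 80%; employment 35 ≥ 18 mo; reserves 8.9 ≥ 3 mo → does not qualify.
Option C: score 764 ≥ 580; DTI 37.7% ≤ 40% → qualifies.

Option C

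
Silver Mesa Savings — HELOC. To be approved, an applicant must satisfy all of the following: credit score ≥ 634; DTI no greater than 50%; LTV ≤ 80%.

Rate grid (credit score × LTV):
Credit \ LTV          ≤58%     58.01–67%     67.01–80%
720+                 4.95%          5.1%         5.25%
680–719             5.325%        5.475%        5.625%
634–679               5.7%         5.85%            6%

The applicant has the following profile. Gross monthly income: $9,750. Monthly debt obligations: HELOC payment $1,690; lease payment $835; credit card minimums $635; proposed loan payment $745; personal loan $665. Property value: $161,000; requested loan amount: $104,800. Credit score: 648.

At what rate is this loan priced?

5.85%

Credit score 648 ≥ 634; Total monthly debts = (1,690 + 835 + 635 + 745 + 665) = 4,570. DTI = 4,570/9,750 = 46.9% ≤ 50%
Loan-to-value = 104,800/161,000 = 65.1% — pass (80% max)
Score 648 is in the 634–679 band; LTV 65.1% is in the 58.01–67% band → 5.85%.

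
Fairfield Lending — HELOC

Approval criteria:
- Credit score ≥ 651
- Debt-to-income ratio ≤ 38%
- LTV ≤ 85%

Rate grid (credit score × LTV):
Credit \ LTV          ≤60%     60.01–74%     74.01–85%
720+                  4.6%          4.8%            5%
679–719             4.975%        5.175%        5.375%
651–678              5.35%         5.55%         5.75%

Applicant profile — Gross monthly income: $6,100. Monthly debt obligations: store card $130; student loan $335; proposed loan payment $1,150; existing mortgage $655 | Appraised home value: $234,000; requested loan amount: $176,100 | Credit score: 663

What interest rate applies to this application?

5.75%

Credit score 663 ≥ 651; Total monthly debts = (130 + 335 + 1,150 + 655) = 2,270. DTI: 2,270 ÷ 6,100 = 37.2%, within the 38% cap
LTV = 176,100/234,000 = 75.3% ≤ 85%
Credit 663 → row 651–678; LTV 75.3% → column 74.01–85%. Grid cell → 5.75%.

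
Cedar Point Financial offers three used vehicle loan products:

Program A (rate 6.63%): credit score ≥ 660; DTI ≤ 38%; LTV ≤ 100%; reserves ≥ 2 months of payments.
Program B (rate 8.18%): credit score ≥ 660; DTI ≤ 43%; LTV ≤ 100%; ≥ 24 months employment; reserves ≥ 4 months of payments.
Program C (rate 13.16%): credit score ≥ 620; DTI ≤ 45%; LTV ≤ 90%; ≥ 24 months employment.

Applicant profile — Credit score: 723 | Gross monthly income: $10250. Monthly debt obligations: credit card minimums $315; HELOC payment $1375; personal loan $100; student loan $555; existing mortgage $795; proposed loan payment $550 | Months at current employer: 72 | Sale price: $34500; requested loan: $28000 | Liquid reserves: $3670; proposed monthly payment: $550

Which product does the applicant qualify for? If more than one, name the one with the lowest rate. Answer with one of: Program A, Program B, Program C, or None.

Total debts = (315 + 1,375 + 100 + 555 + 795 + 550) = 3,690; DTI = 3,690/10,250 = 36%.
LTV = 28,000/34,500 = 81.2%.
Reserves = 3,670/550 = 6.7 months.
Program A: score 723 ≥ 660; DTI 36% ≤ 38%; LTV 81.2% ≤ 100%; reserves 6.7 ≥ 2 mo → qualifies.
Program B: score 723 ≥ 660; DTI 36% ≤ 43%; LTV 81.2% ≤ 100%; employment 72 ≥ 24 mo; reserves 6.7 ≥ 4 mo → qualifies.
Program C: score 723 ≥ 620; DTI 36% ≤ 45%; LTV 81.2% ≤ 90%; employment 72 ≥ 24 mo → qualifies.
Qualifying: Program A, Program B, Program C. Lowest rate is 6.63% → Program A.

Program A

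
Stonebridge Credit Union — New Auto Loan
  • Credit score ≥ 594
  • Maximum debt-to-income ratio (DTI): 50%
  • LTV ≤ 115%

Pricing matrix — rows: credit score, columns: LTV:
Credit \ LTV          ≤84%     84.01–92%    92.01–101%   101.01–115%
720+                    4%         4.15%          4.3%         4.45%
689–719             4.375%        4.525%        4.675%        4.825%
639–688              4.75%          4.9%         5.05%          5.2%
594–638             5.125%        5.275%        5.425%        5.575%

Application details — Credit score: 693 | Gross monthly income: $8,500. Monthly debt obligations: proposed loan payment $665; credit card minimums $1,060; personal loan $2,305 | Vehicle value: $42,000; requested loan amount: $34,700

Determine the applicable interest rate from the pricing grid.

4.375%

Credit score 693 ≥ 594; Total monthly debts = (665 + 1,060 + 2,305) = 4,030. Debt-to-income = 4,030/8,500 = 47.4% — meets 50% limit
LTV: 34,700 ÷ 42,000 = 82.6%, within 115% cap
Row: 693 falls in 689–719. Column: 82.6% falls in ≤84%. Rate = 4.375%.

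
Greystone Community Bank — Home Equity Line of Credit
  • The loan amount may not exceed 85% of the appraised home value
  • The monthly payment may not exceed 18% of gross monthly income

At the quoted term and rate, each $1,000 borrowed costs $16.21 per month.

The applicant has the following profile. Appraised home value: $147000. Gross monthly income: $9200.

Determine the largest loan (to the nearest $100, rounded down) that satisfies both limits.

$102,100

Payment cap: 18% × $9,200 = $1,656/month.
At $16.21 per $1,000, that supports 1,656/16.21 × 1,000 ≈ $102,159 → $102,100.
LTV cap: 85% × $147,000 = $124,950 → $124,900.
Binding constraint: payment-to-income.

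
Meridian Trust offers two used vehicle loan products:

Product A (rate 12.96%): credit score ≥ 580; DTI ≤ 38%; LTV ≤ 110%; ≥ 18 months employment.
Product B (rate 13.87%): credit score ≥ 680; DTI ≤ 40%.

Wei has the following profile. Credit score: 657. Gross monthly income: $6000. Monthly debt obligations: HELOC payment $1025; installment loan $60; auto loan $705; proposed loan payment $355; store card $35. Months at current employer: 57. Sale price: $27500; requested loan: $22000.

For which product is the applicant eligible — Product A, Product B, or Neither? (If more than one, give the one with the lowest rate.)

Product A

Total debts = (1,025 + 60 + 705 + 355 + 35) = 2,180; DTI = 2,180/6,000 = 36.3%.
LTV = 22,000/27,500 = 80%.
Product A: score 657 ≥ 580; DTI 36.3% ≤ 38%; LTV 80% ≤ 110%; employment 57 ≥ 18 mo → qualifies.
Product B: score 657 < 680; DTI 36.3% ≤ 40% → does not qualify.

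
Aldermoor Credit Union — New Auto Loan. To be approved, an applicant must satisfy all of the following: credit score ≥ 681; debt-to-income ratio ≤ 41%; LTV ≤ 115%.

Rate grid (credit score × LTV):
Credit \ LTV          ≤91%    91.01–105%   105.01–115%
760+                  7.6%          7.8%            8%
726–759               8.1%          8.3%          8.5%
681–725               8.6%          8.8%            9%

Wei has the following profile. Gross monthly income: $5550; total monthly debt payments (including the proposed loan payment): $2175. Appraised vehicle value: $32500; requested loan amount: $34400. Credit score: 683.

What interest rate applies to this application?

9%

Credit score 683 ≥ 681; DTI: 2,175 ÷ 5,550 = 39.2%, within the 41% cap
LTV: 34,400 ÷ 32,500 = 105.8%, within 115% cap
Score 683 is in the 681–725 band; LTV 105.8% is in the 105.01–115% band → 9%.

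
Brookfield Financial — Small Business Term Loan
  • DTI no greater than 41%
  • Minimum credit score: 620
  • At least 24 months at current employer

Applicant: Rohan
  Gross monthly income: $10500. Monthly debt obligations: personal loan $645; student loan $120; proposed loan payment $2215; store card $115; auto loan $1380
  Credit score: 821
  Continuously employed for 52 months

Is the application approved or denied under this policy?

Denied

Total monthly debts = (645 + 120 + 2,215 + 115 + 1,380) = 4,475. Debt-to-income = 4,475/10,500 = 42.6% — over 41% limit
Credit score 821 ≥ 620 (meets)
Employment 52 ≥ 24 months
Fails on DTI.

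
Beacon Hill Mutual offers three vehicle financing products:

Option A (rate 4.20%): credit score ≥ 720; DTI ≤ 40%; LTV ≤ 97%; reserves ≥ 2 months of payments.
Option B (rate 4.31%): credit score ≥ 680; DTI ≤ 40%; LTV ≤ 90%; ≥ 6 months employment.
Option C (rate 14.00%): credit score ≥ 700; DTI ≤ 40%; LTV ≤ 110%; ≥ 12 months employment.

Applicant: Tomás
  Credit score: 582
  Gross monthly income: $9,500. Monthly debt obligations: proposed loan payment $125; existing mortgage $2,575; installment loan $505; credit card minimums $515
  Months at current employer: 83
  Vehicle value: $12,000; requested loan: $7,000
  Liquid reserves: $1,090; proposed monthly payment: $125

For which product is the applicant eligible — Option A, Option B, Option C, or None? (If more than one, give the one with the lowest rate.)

Total debts = (125 + 2,575 + 505 + 515) = 3,720; DTI = 3,720/9,500 = 39.2%.
LTV = 7,000/12,000 = 58.3%.
Reserves = 1,090/125 = 8.7 months.
Option A: score 582 < 720; DTI 39.2% ≤ 40%; LTV 58.3% ≤ 97%; reserves 8.7 ≥ 2 mo → does not qualify.
Option B: score 582 < 680; DTI 39.2% ≤ 40%; LTV 58.3% ≤ 90%; employment 83 ≥ 6 mo → does not qualify.
Option C: score 582 < 700; DTI 39.2% ≤ 40%; LTV 58.3% ≤ 110%; employment 83 ≥ 12 mo → does not qualify.

None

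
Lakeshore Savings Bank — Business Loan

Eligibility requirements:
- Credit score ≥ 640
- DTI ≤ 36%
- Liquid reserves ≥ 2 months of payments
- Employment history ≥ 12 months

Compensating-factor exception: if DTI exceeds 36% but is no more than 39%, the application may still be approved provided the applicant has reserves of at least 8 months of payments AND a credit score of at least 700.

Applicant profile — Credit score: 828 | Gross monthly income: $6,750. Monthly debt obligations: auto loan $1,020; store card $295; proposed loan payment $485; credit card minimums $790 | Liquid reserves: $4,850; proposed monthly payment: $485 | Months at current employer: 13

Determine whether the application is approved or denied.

Approved

Credit score 828 ≥ 640 (meets base)
Total debts = (1,020 + 295 + 485 + 790) = 2,590. DTI = 2,590/6,750 = 38.4% > 36% — standard DTI limit exceeded.
Liquid reserves cover 4,850/485 = 10.0 months — ≥ 2 required
Employment 13 ≥ 12 months
38.4% falls in the override range (36%–39%), so the compensating-factor test applies.
Override check — reserves: 10.0 mo (ok); score: 828 (ok).
Both compensating conditions met → exception applies.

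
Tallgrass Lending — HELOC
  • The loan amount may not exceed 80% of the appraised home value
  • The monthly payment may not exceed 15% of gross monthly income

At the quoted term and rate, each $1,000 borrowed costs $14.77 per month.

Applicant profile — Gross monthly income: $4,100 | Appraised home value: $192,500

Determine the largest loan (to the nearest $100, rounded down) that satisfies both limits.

$41,600

Payment cap: 15% × $4,100 = $615/month.
At $14.77 per $1,000, that supports 615/14.77 × 1,000 ≈ $41,638 → $41,600.
LTV cap: 80% × $192,500 = $154,000 → $154,000.
Binding constraint: payment-to-income.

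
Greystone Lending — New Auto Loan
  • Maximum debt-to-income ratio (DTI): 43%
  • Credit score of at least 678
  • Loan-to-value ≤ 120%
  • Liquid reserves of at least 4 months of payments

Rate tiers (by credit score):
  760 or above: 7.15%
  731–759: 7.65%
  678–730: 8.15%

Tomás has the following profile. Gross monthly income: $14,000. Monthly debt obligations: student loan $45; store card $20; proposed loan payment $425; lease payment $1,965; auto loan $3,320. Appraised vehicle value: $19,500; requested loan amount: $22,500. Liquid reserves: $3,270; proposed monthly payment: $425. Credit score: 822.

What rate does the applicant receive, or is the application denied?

Approved at 7.15%

Credit score 822 ≥ 678 (meets minimum)
LTV = 22,500/19,500 = 115.4% ≤ 120%
Total monthly debts = (45 + 20 + 425 + 1,965 + 3,320) = 5,775. Debt-to-income = 5,775/14,000 = 41.2% — meets 43% limit
Liquid reserves cover 3,270/425 = 7.7 months — ≥ 4 required
All requirements met. Score 822 falls in the 760 or above tier → 7.15%.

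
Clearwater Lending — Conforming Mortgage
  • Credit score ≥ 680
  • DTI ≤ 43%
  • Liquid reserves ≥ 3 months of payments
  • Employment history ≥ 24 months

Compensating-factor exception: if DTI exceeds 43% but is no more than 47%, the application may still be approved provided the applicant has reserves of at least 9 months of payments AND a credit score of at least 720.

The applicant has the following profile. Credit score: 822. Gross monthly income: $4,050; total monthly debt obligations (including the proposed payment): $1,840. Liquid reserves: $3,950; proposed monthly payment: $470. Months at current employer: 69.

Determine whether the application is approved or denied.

Credit score 822 ≥ 680 (meets base)
DTI = 1,840/4,050 = 45.4% > 43% — standard DTI limit exceeded.
Reserves = 3,950/470 = 8.4 months ≥ 3
Employment 69 ≥ 24 months
45.4% falls in the override range (43%–47%), so the compensating-factor test applies.
Override check — reserves: 8.4 mo (short of 9); score: 822 (ok).
Override conditions not both satisfied; exception does not apply.

Denied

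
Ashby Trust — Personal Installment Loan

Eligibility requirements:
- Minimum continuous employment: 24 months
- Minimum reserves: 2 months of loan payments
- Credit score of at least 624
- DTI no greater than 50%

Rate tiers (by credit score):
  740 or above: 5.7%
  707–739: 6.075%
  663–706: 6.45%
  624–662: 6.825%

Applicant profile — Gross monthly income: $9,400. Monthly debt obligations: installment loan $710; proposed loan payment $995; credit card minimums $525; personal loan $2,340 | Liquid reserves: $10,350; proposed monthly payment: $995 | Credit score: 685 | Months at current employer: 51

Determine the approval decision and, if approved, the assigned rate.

Credit score 685 ≥ 624 (meets minimum)
Liquid reserves cover 10,350/995 = 10.4 months — ≥ 2 required
Employment 51 ≥ 24 months
Total monthly debts = (710 + 995 + 525 + 2,340) = 4,570. DTI: 4,570 ÷ 9,400 = 48.6%, within the 50% cap
All requirements met. Score 685 falls in the 663–706 tier → 6.45%.

Approved at 6.45%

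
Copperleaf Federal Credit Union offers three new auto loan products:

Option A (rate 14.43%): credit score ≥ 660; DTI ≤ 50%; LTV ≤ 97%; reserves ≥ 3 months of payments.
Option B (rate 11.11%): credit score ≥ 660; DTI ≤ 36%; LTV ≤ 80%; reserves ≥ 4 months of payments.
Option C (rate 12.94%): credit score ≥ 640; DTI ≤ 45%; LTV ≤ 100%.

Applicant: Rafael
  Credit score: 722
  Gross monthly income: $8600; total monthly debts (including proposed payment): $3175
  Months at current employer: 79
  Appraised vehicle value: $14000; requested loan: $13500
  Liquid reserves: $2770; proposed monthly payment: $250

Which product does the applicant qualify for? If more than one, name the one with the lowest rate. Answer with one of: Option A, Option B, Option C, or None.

Option C

DTI = 3,175/8,600 = 36.9%.
LTV = 13,500/14,000 = 96.4%.
Reserves = 2,770/250 = 11.1 months.
Option A: score 722 ≥ 660; DTI 36.9% ≤ 50%; LTV 96.4% ≤ 97%; reserves 11.1 ≥ 3 mo → qualifies.
Option B: score 722 ≥ 660; DTI 36.9% > 36%; LTV 96.4% > 80%; reserves 11.1 ≥ 4 mo → does not qualify.
Option C: score 722 ≥ 640; DTI 36.9% ≤ 45%; LTV 96.4% ≤ 100% → qualifies.
Qualifying: Option A, Option C. Lowest rate is 12.94% → Option C.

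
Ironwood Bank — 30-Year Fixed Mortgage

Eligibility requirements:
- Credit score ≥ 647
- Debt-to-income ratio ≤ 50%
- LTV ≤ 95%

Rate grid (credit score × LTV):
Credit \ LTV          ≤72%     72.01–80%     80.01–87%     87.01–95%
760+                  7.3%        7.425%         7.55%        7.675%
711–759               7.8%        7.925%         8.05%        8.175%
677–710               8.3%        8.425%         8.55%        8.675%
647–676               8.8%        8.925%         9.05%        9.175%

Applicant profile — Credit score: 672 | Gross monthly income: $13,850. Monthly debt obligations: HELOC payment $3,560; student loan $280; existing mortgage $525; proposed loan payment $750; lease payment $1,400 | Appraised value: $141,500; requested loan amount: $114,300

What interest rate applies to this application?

9.05%

Credit score 672 ≥ 647; Total monthly debts = (3,560 + 280 + 525 + 750 + 1,400) = 6,515. DTI: 6,515 ÷ 13,850 = 47%, within the 50% cap
LTV = 114,300/141,500 = 80.8% ≤ 95%
Row: 672 falls in 647–676. Column: 80.8% falls in 80.01–87%. Rate = 9.05%.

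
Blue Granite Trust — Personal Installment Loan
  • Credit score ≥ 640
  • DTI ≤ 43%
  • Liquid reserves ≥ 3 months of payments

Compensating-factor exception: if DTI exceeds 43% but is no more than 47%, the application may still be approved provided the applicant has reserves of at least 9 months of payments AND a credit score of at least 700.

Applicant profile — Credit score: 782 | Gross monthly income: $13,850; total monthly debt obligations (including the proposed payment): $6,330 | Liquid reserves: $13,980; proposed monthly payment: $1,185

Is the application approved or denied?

Approved

Credit score 782 ≥ 640 (meets base)
DTI: 6,330 ÷ 13,850 = 45.7%, over the 43% base limit.
Reserves = 13,980/1,185 = 11.8 months ≥ 3
45.7% falls in the override range (43%–47%), so the compensating-factor test applies.
Reserves 11.8 ≥ 9 months; credit score 782 ≥ 700.
Both override conditions satisfied; DTI exception granted.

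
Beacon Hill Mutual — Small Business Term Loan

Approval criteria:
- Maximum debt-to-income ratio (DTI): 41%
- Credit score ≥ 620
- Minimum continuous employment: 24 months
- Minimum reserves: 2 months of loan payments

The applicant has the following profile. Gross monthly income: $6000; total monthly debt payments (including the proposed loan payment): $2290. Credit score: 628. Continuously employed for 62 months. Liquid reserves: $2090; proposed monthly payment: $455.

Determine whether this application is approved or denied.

DTI: 2,290 ÷ 6,000 = 38.2%, within the 41% cap
Credit score 628 ≥ 620 (meets)
Employment 62 ≥ 24 months
Reserves = 2,090/455 = 4.6 months ≥ 2
All criteria satisfied.

Approved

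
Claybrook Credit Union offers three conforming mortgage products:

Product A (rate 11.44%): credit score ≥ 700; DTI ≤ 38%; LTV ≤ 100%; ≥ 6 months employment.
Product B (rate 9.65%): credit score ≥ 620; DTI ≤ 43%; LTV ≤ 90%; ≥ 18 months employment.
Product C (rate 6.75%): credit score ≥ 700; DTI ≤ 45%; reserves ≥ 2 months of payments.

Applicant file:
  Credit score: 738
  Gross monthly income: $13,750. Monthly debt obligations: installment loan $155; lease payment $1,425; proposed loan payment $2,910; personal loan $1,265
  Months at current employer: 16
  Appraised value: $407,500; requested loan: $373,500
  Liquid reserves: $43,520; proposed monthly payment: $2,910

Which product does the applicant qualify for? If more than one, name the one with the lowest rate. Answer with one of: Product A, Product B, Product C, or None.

Total debts = (155 + 1,425 + 2,910 + 1,265) = 5,755; DTI = 5,755/13,750 = 41.9%.
LTV = 373,500/407,500 = 91.7%.
Reserves = 43,520/2,910 = 15.0 months.
Product A: score 738 ≥ 700; DTI 41.9% > 38%; LTV 91.7% ≤ 100%; employment 16 ≥ 6 mo → does not qualify.
Product B: score 738 ≥ 620; DTI 41.9% ≤ 43%; LTV 91.7% > 90%; employment 16 < 18 mo → does not qualify.
Product C: score 738 ≥ 700; DTI 41.9% ≤ 45%; reserves 15.0 ≥ 2 mo → qualifies.

Product C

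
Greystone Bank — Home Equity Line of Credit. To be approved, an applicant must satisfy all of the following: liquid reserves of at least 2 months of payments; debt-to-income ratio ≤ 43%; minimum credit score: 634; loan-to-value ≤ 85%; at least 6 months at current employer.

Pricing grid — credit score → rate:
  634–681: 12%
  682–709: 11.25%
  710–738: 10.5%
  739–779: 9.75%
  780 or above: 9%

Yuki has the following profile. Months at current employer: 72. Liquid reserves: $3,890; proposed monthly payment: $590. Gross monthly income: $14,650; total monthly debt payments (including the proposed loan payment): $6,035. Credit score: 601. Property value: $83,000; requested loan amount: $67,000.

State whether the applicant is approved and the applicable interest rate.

Denied

Credit score 601 < 634 (below minimum)
DTI: 6,035 ÷ 14,650 = 41.2%, within the 43% cap
Employment 72 ≥ 6 months
LTV: 67,000 ÷ 83,000 = 80.7%, within 85% cap
Reserves = 3,890/590 = 6.6 months ≥ 2
Not all requirements met → denied.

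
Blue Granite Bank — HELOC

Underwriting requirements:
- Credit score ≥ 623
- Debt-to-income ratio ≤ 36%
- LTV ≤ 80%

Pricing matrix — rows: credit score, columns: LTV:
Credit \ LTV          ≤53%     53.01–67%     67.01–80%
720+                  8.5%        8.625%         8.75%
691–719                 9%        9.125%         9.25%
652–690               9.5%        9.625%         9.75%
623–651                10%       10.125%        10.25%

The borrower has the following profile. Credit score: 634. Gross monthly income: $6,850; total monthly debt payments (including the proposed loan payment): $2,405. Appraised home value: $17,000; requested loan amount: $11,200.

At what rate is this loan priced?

Credit score 634 ≥ 623; DTI: 2,405 ÷ 6,850 = 35.1%, within the 36% cap
LTV = 11,200/17,000 = 65.9% ≤ 80%
Credit 634 → row 623–651; LTV 65.9% → column 53.01–67%. Grid cell → 10.125%.

10.125%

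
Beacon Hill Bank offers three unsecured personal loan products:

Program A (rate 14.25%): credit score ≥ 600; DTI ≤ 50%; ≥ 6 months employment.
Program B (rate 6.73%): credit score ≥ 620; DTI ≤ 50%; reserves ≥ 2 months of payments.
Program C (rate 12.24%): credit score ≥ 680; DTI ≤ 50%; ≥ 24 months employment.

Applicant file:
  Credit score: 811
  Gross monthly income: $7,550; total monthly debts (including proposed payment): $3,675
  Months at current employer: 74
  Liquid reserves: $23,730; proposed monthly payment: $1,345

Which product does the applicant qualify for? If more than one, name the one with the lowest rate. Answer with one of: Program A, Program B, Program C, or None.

DTI = 3,675/7,550 = 48.7%.
Reserves = 23,730/1,345 = 17.6 months.
Program A: score 811 ≥ 600; DTI 48.7% ≤ 50%; employment 74 ≥ 6 mo → qualifies.
Program B: score 811 ≥ 620; DTI 48.7% ≤ 50%; reserves 17.6 ≥ 2 mo → qualifies.
Program C: score 811 ≥ 680; DTI 48.7% ≤ 50%; employment 74 ≥ 24 mo → qualifies.
Qualifying: Program A, Program B, Program C. Lowest rate is 6.73% → Program B.

Program B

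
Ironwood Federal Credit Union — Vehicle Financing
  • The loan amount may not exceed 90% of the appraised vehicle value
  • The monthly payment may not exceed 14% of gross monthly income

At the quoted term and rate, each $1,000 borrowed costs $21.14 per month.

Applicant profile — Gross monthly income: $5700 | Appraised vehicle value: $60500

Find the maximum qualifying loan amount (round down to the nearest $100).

$37,700

Payment cap: 14% × $5,700 = $798/month.
At $21.14 per $1,000, that supports 798/21.14 × 1,000 ≈ $37,748 → $37,700.
LTV cap: 90% × $60,500 = $54,450 → $54,400.
Binding constraint: payment-to-income.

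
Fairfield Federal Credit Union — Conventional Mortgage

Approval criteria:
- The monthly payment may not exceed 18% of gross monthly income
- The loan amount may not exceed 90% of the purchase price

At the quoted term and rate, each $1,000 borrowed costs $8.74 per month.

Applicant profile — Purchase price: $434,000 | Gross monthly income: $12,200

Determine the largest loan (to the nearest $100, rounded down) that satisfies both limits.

$251,200

Payment cap: 18% × $12,200 = $2,196/month.
At $8.74 per $1,000, that supports 2,196/8.74 × 1,000 ≈ $251,258 → $251,200.
LTV cap: 90% × $434,000 = $390,600 → $390,600.
Binding constraint: payment-to-income.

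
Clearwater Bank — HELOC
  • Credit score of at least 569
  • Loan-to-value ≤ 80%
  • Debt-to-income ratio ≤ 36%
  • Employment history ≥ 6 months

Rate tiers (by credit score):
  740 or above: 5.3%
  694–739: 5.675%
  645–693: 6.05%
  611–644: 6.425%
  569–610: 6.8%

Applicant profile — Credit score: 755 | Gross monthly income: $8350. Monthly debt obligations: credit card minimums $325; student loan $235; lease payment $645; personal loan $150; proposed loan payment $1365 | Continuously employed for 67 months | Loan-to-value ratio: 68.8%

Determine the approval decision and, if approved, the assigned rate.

Approved at 5.3%

Credit score 755 ≥ 569 (meets minimum)
Total monthly debts = (325 + 235 + 645 + 150 + 1,365) = 2,720. Debt-to-income = 2,720/8,350 = 32.6% — meets 36% limit
Employment 67 ≥ 6 months
LTV 68.8% ≤ 80%
All requirements met. Score 755 falls in the 740 or above tier → 5.3%.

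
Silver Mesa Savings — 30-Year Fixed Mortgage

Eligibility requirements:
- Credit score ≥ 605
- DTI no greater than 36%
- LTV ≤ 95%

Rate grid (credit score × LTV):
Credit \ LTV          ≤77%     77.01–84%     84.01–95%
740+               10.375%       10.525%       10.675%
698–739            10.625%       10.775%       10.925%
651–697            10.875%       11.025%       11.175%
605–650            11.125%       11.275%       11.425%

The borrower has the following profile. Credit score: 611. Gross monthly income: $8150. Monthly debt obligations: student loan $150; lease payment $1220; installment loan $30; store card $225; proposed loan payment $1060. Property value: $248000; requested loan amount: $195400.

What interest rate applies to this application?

Credit score 611 ≥ 605; Total monthly debts = (150 + 1,220 + 30 + 225 + 1,060) = 2,685. DTI: 2,685 ÷ 8,150 = 32.9%, within the 36% cap
Loan-to-value = 195,400/248,000 = 78.8% — pass (95% max)
Credit 611 → row 605–650; LTV 78.8% → column 77.01–84%. Grid cell → 11.275%.

11.275%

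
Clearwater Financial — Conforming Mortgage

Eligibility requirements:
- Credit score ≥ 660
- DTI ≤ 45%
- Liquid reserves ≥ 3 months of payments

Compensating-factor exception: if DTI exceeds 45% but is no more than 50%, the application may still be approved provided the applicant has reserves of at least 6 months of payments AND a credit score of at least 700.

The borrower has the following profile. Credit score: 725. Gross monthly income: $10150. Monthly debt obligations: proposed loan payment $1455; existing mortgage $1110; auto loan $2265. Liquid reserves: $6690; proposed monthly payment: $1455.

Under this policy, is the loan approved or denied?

Credit score 725 ≥ 660 (meets base)
Total debts = (1,455 + 1,110 + 2,265) = 4,830. DTI: 4,830 ÷ 10,150 = 47.6%, over the 45% base limit.
Liquid reserves cover 6,690/1,455 = 4.6 months — ≥ 3 required
47.6% falls in the override range (45%–50%), so the compensating-factor test applies.
Reserves 4.6 < 6 months; credit score 725 ≥ 700.
Override conditions not both satisfied; exception does not apply.

Denied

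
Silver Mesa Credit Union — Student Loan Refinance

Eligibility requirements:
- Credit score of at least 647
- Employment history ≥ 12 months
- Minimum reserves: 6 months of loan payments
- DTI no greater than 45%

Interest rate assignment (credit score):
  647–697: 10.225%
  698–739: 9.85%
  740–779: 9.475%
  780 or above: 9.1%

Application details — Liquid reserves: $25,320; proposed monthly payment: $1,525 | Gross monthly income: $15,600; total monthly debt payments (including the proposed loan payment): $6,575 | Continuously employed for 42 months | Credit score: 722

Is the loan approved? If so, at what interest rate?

Approved at 9.85%

Credit score 722 ≥ 647 (meets minimum)
Reserves: 25,320 ÷ 1,525 = 16.6 months (meets 6-month minimum)
DTI: 6,575 ÷ 15,600 = 42.1%, within the 45% cap
Employment 42 ≥ 12 months
All requirements met. Score 722 falls in the 698–739 tier → 9.85%.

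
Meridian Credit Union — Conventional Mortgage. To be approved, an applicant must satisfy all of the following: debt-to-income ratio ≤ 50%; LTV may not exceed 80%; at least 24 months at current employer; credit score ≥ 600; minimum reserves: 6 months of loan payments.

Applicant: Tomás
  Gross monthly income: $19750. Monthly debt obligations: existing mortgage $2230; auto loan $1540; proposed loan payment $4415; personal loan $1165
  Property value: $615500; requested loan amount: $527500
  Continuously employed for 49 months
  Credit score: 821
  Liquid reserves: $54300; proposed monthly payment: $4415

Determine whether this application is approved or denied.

Denied

Total monthly debts = (2,230 + 1,540 + 4,415 + 1,165) = 9,350. DTI = 9,350/19,750 = 47.3% ≤ 50%
Loan-to-value = 527,500/615,500 = 85.7% — fail (80% max)
Employment 49 ≥ 24 months
Credit score 821 ≥ 600 (meets)
Reserves = 54,300/4,415 = 12.3 months ≥ 6
Fails on LTV.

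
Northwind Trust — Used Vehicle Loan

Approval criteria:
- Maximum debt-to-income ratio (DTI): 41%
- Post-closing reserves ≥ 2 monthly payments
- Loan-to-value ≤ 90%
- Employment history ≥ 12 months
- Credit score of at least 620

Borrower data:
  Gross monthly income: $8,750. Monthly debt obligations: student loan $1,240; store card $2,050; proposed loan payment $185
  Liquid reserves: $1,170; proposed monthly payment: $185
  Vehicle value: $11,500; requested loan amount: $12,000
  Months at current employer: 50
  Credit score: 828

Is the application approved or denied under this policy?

Denied

Total monthly debts = (1,240 + 2,050 + 185) = 3,475. DTI = 3,475/8,750 = 39.7% ≤ 41%
Liquid reserves cover 1,170/185 = 6.3 months — ≥ 2 required
LTV: 12,000 ÷ 11,500 = 104.3%, exceeds 90% cap
Employment 50 ≥ 12 months
Credit score 828 ≥ 620 (meets)
Fails on LTV.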